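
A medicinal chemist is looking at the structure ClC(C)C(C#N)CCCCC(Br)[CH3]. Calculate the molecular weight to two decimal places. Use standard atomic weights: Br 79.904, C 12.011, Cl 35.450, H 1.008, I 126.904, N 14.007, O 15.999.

First, the molecular formula is C10H17BrClN (counting implicit H from valence).
  Br: 1 × 79.904 = 79.904
  C: 10 × 12.011 = 120.110
  Cl: 1 × 35.450 = 35.450
  H: 17 × 1.008 = 17.136
  N: 1 × 14.007 = 14.007
Sum: 1×79.904 + 10×12.011 + 1×35.450 + 17×1.008 + 1×14.007 = 266.607 → 266.61 g/mol.

266.61 g/mol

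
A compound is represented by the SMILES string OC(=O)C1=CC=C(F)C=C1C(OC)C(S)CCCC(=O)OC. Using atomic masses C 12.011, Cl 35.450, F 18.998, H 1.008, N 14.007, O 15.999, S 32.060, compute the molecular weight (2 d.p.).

First, the molecular formula is C15H19FO5S (counting implicit H from valence).
  C: 15 × 12.011 = 180.165
  F: 1 × 18.998 = 18.998
  H: 19 × 1.008 = 19.152
  O: 5 × 15.999 = 79.995
  S: 1 × 32.060 = 32.060
Sum: 15×12.011 + 1×18.998 + 19×1.008 + 5×15.999 + 1×32.060 = 330.370 → 330.37 g/mol.

330.37 g/mol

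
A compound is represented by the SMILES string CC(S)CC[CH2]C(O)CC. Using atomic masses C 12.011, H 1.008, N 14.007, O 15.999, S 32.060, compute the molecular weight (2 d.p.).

162.29 g/mol

First, the molecular formula is C8H18OS (counting implicit H from valence).
  C: 8 × 12.011 = 96.088
  H: 18 × 1.008 = 18.144
  O: 1 × 15.999 = 15.999
  S: 1 × 32.060 = 32.060
Sum: 8×12.011 + 18×1.008 + 1×15.999 + 1×32.060 = 162.291 → 162.29 g/mol.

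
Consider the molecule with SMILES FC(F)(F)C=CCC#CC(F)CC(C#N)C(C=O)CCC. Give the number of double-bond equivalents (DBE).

Molecular formula: C15H17F4NO.
DoU = (2C + 2 + N − H − X) / 2, where X is the halogen count and O/S are ignored.
    = (2·15 + 2 + 1 − 17 − 4) / 2 = 12 / 2 = 6.

6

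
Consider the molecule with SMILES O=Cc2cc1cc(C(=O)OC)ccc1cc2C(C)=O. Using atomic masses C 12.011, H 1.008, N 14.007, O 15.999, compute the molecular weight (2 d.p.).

First, the molecular formula is C15H12O4 (counting implicit H from valence).
  C: 15 × 12.011 = 180.165
  H: 12 × 1.008 = 12.096
  O: 4 × 15.999 = 63.996
Sum: 15×12.011 + 12×1.008 + 4×15.999 = 256.257 → 256.26 g/mol.

256.26 g/mol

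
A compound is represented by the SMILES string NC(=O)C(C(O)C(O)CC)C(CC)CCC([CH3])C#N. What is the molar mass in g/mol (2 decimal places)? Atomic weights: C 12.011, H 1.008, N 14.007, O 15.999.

270.37 g/mol

First, the molecular formula is C14H26N2O3 (counting implicit H from valence).
  C: 14 × 12.011 = 168.154
  H: 26 × 1.008 = 26.208
  N: 2 × 14.007 = 28.014
  O: 3 × 15.999 = 47.997
Sum: 14×12.011 + 26×1.008 + 2×14.007 + 3×15.999 = 270.373 → 270.37 g/mol.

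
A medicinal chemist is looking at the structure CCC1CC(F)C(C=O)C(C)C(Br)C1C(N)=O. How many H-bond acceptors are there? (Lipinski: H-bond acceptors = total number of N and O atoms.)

N atoms: 1; O atoms: 2.
Lipinski HBA = 1 + 2 = 3.

3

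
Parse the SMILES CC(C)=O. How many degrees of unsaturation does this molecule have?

1

Degree of unsaturation = (number of rings) + (number of π bonds).
Ring closures in the SMILES: 0.
π bonds: 1 double bond (each 1 DoU) → 1 DoU from unsaturation.
Total DoU = 0 + 1 = 1.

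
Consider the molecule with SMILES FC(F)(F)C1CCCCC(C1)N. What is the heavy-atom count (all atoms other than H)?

12

Every atom symbol written in the SMILES (organic subset) is one heavy atom; implicit H are not written.
Heavy atoms by element → C:8, F:3, N:1.
Total: 12.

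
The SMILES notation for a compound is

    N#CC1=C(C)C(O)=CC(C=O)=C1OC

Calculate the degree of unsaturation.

7

Molecular formula: C10H9NO3.
DoU = (2C + 2 + N − H − X) / 2, where X is the halogen count and O/S are ignored.
    = (2·10 + 2 + 1 − 9 − 0) / 2 = 14 / 2 = 7.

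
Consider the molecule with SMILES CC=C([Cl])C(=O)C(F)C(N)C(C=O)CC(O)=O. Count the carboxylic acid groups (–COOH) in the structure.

The carboxylic acid motif appears at heavy-atom position 15 in the SMILES.
Other groups present: 1 aldehyde, 1 alkene, 1 ketone, 1 primary amine.
Carboxylic acid count: 1.

1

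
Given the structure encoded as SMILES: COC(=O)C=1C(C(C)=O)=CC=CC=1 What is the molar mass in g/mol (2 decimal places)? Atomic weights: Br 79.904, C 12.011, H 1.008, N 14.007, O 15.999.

178.19 g/mol

First, the molecular formula is C10H10O3 (counting implicit H from valence).
  C: 10 × 12.011 = 120.110
  H: 10 × 1.008 = 10.080
  O: 3 × 15.999 = 47.997
Sum: 10×12.011 + 10×1.008 + 3×15.999 = 178.187 → 178.19 g/mol.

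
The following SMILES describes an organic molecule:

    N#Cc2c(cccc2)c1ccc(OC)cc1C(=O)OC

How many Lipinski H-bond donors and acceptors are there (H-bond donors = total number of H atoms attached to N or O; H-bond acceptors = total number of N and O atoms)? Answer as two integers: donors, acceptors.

0, 4

Donors: find every N or O and count the H atoms it carries.
  atom 1 (N): bond orders sum to 3 → 0 H
  atom 13 (O): bond orders sum to 2 → 0 H
  atom 18 (O): bond orders sum to 2 → 0 H
  atom 19 (O): bond orders sum to 2 → 0 H
Lipinski HBD = 0.
Acceptors: N atoms = 1, O atoms = 3 → HBA = 4.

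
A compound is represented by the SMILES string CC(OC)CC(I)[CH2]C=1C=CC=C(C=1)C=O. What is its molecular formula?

C13H17IO2

Walk through each heavy atom and fill implicit hydrogens from standard valence (C 4, N 3, O 2, S 2, halogen 1):
  atom 1: C, bond orders sum to 1 (valence 4) → 3 H
  atom 2: C, bond orders sum to 3 (valence 4) → 1 H
  atom 3: O, bond orders sum to 2 (valence 2) → 0 H
  atom 4: C, bond orders sum to 1 (valence 4) → 3 H
  atom 5: C, bond orders sum to 2 (valence 4) → 2 H
  atom 6: C, bond orders sum to 3 (valence 4) → 1 H
  atom 7: I (halogen, monovalent) → 0 H
  atom 8: C with explicit H count 2
  atom 9: C, bond orders sum to 4 (valence 4) → 0 H
  atom 10: C, bond orders sum to 3 (valence 4) → 1 H
  atom 11: C, bond orders sum to 3 (valence 4) → 1 H
  atom 12: C, bond orders sum to 3 (valence 4) → 1 H
  atom 13: C, bond orders sum to 4 (valence 4) → 0 H
  atom 14: C, bond orders sum to 3 (valence 4) → 1 H
  atom 15: C, bond orders sum to 3 (valence 4) → 1 H
  atom 16: O, bond orders sum to 2 (valence 2) → 0 H
Totals → C:13, H:17, I:1, O:2.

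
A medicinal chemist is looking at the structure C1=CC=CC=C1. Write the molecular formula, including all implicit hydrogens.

Walk through each heavy atom and fill implicit hydrogens from standard valence (C 4, N 3, O 2, S 2, halogen 1):
  atom 1: C, bond orders sum to 3 (valence 4) → 1 H
  atom 2: C, bond orders sum to 3 (valence 4) → 1 H
  atom 3: C, bond orders sum to 3 (valence 4) → 1 H
  atom 4: C, bond orders sum to 3 (valence 4) → 1 H
  atom 5: C, bond orders sum to 3 (valence 4) → 1 H
  atom 6: C, bond orders sum to 3 (valence 4) → 1 H
Totals → C:6, H:6.

C6H6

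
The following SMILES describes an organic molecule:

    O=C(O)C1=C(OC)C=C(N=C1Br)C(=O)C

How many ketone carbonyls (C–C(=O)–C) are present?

The ketone motif appears at heavy-atom position 13 in the SMILES.
Other groups present: 1 carboxylic acid, 1 ether.
Ketone count: 1.

1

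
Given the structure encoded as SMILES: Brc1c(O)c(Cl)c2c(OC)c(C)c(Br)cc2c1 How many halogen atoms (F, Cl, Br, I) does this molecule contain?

Halogen atoms appear at heavy-atom positions 1, 6, 14 (2×Br, 1×Cl).
Other groups present: 1 ether, 1 hydroxyl.
Halogen count: 3.

3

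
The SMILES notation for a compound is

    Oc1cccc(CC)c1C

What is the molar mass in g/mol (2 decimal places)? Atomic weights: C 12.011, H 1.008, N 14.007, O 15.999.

136.19 g/mol

First, the molecular formula is C9H12O (counting implicit H from valence).
  C: 9 × 12.011 = 108.099
  H: 12 × 1.008 = 12.096
  O: 1 × 15.999 = 15.999
Sum: 9×12.011 + 12×1.008 + 1×15.999 = 136.194 → 136.19 g/mol.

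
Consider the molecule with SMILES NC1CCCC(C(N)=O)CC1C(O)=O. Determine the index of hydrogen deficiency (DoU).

Molecular formula: C9H16N2O3.
DoU = (2C + 2 + N − H − X) / 2, where X is the halogen count and O/S are ignored.
    = (2·9 + 2 + 2 − 16 − 0) / 2 = 6 / 2 = 3.

3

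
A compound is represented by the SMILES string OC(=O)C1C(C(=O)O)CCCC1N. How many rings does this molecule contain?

1

In SMILES, each pair of matching ring-closure digits denotes one ring-closing bond; the number of such bonds equals the number of independent rings.
Ring-closure bonds here: 1.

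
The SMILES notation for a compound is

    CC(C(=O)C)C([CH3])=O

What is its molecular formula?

Walk through each heavy atom and fill implicit hydrogens from standard valence (C 4, N 3, O 2, S 2, halogen 1):
  atom 1: C, bond orders sum to 1 (valence 4) → 3 H
  atom 2: C, bond orders sum to 3 (valence 4) → 1 H
  atom 3: C, bond orders sum to 4 (valence 4) → 0 H
  atom 4: O, bond orders sum to 2 (valence 2) → 0 H
  atom 5: C, bond orders sum to 1 (valence 4) → 3 H
  atom 6: C, bond orders sum to 4 (valence 4) → 0 H
  atom 7: C with explicit H count 3
  atom 8: O, bond orders sum to 2 (valence 2) → 0 H
Totals → C:6, H:10, O:2.
In Hill order: C6H10O2.

C6H10O2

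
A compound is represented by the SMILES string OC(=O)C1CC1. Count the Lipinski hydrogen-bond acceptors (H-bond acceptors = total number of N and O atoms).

N atoms: 0; O atoms: 2.
Lipinski HBA = 0 + 2 = 2.

2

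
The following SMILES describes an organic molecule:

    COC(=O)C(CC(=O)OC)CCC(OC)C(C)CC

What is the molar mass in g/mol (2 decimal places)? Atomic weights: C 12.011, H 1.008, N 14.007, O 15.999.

274.36 g/mol

First, the molecular formula is C14H26O5 (counting implicit H from valence).
  C: 14 × 12.011 = 168.154
  H: 26 × 1.008 = 26.208
  O: 5 × 15.999 = 79.995
Sum: 14×12.011 + 26×1.008 + 5×15.999 = 274.357 → 274.36 g/mol.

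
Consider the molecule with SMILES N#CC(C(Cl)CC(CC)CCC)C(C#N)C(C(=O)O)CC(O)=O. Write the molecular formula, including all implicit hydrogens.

C16H23ClN2O4

Walk through each heavy atom and fill implicit hydrogens from standard valence (C 4, N 3, O 2, S 2, halogen 1):
  atom 1: N, bond orders sum to 3 (valence 3) → 0 H
  atom 2: C, bond orders sum to 4 (valence 4) → 0 H
  atom 3: C, bond orders sum to 3 (valence 4) → 1 H
  atom 4: C, bond orders sum to 3 (valence 4) → 1 H
  atom 5: Cl (halogen, monovalent) → 0 H
  atom 6: C, bond orders sum to 2 (valence 4) → 2 H
  atom 7: C, bond orders sum to 3 (valence 4) → 1 H
  atom 8: C, bond orders sum to 2 (valence 4) → 2 H
  atom 9: C, bond orders sum to 1 (valence 4) → 3 H
  atom 10: C, bond orders sum to 2 (valence 4) → 2 H
  atom 11: C, bond orders sum to 2 (valence 4) → 2 H
  atom 12: C, bond orders sum to 1 (valence 4) → 3 H
  atom 13: C, bond orders sum to 3 (valence 4) → 1 H
  atom 14: C, bond orders sum to 4 (valence 4) → 0 H
  atom 15: N, bond orders sum to 3 (valence 3) → 0 H
  atom 16: C, bond orders sum to 3 (valence 4) → 1 H
  atom 17: C, bond orders sum to 4 (valence 4) → 0 H
  atom 18: O, bond orders sum to 2 (valence 2) → 0 H
  atom 19: O, bond orders sum to 1 (valence 2) → 1 H
  atom 20: C, bond orders sum to 2 (valence 4) → 2 H
  atom 21: C, bond orders sum to 4 (valence 4) → 0 H
  atom 22: O, bond orders sum to 1 (valence 2) → 1 H
  atom 23: O, bond orders sum to 2 (valence 2) → 0 H
Totals → C:16, H:23, Cl:1, N:2, O:4.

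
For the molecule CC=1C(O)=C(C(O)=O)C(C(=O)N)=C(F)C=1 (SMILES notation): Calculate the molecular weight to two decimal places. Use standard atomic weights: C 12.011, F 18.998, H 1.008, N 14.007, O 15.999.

213.16 g/mol

First, the molecular formula is C9H8FNO4 (counting implicit H from valence).
  C: 9 × 12.011 = 108.099
  F: 1 × 18.998 = 18.998
  H: 8 × 1.008 = 8.064
  N: 1 × 14.007 = 14.007
  O: 4 × 15.999 = 63.996
Sum: 9×12.011 + 1×18.998 + 8×1.008 + 1×14.007 + 4×15.999 = 213.164 → 213.16 g/mol.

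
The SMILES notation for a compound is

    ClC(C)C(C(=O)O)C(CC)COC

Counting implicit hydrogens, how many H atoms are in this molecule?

17

Walk through each heavy atom and fill implicit hydrogens from standard valence (C 4, N 3, O 2, S 2, halogen 1):
  atom 1: Cl (halogen, monovalent) → 0 H
  atom 2: C, bond orders sum to 3 (valence 4) → 1 H
  atom 3: C, bond orders sum to 1 (valence 4) → 3 H
  atom 4: C, bond orders sum to 3 (valence 4) → 1 H
  atom 5: C, bond orders sum to 4 (valence 4) → 0 H
  atom 6: O, bond orders sum to 2 (valence 2) → 0 H
  atom 7: O, bond orders sum to 1 (valence 2) → 1 H
  atom 8: C, bond orders sum to 3 (valence 4) → 1 H
  atom 9: C, bond orders sum to 2 (valence 4) → 2 H
  atom 10: C, bond orders sum to 1 (valence 4) → 3 H
  atom 11: C, bond orders sum to 2 (valence 4) → 2 H
  atom 12: O, bond orders sum to 2 (valence 2) → 0 H
  atom 13: C, bond orders sum to 1 (valence 4) → 3 H
Total hydrogens: 17.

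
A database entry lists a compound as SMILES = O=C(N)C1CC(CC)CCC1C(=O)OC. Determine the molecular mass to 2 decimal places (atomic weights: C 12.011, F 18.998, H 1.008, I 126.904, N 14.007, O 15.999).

213.28 g/mol

First, the molecular formula is C11H19NO3 (counting implicit H from valence).
  C: 11 × 12.011 = 132.121
  H: 19 × 1.008 = 19.152
  N: 1 × 14.007 = 14.007
  O: 3 × 15.999 = 47.997
Sum: 11×12.011 + 19×1.008 + 1×14.007 + 3×15.999 = 213.277 → 213.28 g/mol.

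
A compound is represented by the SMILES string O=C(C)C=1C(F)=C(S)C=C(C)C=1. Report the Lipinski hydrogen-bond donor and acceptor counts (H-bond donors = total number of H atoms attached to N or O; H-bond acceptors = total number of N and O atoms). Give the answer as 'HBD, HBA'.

0, 1

Donors: find every N or O and count the H atoms it carries.
  atom 1 (O): bond orders sum to 2 → 0 H
Lipinski HBD = 0.
Acceptors: N atoms = 0, O atoms = 1 → HBA = 1.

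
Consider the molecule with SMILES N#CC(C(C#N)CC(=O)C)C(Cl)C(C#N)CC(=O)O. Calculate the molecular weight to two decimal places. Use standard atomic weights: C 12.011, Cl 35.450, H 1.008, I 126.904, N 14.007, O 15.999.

281.70 g/mol

First, the molecular formula is C12H12ClN3O3 (counting implicit H from valence).
  C: 12 × 12.011 = 144.132
  Cl: 1 × 35.450 = 35.450
  H: 12 × 1.008 = 12.096
  N: 3 × 14.007 = 42.021
  O: 3 × 15.999 = 47.997
Sum: 12×12.011 + 1×35.450 + 12×1.008 + 3×14.007 + 3×15.999 = 281.696 → 281.70 g/mol.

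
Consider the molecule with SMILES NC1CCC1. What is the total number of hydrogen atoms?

Walk through each heavy atom and fill implicit hydrogens from standard valence (C 4, N 3, O 2, S 2, halogen 1):
  atom 1: N, bond orders sum to 1 (valence 3) → 2 H
  atom 2: C, bond orders sum to 3 (valence 4) → 1 H
  atom 3: C, bond orders sum to 2 (valence 4) → 2 H
  atom 4: C, bond orders sum to 2 (valence 4) → 2 H
  atom 5: C, bond orders sum to 2 (valence 4) → 2 H
Total hydrogens: 9.

9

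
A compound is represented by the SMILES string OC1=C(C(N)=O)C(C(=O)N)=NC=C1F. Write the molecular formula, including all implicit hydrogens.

C7H6FN3O3

Walk through each heavy atom and fill implicit hydrogens from standard valence (C 4, N 3, O 2, S 2, halogen 1):
  atom 1: O, bond orders sum to 1 (valence 2) → 1 H
  atom 2: C, bond orders sum to 4 (valence 4) → 0 H
  atom 3: C, bond orders sum to 4 (valence 4) → 0 H
  atom 4: C, bond orders sum to 4 (valence 4) → 0 H
  atom 5: N, bond orders sum to 1 (valence 3) → 2 H
  atom 6: O, bond orders sum to 2 (valence 2) → 0 H
  atom 7: C, bond orders sum to 4 (valence 4) → 0 H
  atom 8: C, bond orders sum to 4 (valence 4) → 0 H
  atom 9: O, bond orders sum to 2 (valence 2) → 0 H
  atom 10: N, bond orders sum to 1 (valence 3) → 2 H
  atom 11: N, bond orders sum to 3 (valence 3) → 0 H
  atom 12: C, bond orders sum to 3 (valence 4) → 1 H
  atom 13: C, bond orders sum to 4 (valence 4) → 0 H
  atom 14: F (halogen, monovalent) → 0 H
Totals → C:7, H:6, F:1, N:3, O:3.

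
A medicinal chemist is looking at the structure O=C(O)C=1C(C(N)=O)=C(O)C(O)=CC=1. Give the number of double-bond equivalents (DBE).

6

Degree of unsaturation = (number of rings) + (number of π bonds).
Ring closures in the SMILES: 1.
π bonds: 5 double bonds (each 1 DoU) → 5 DoU from unsaturation.
Total DoU = 1 + 5 = 6.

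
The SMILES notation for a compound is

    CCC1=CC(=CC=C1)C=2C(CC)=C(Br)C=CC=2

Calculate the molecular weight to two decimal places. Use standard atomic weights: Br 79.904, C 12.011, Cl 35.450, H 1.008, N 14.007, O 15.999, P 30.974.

First, the molecular formula is C16H17Br (counting implicit H from valence).
  Br: 1 × 79.904 = 79.904
  C: 16 × 12.011 = 192.176
  H: 17 × 1.008 = 17.136
Sum: 1×79.904 + 16×12.011 + 17×1.008 = 289.216 → 289.22 g/mol.

289.22 g/mol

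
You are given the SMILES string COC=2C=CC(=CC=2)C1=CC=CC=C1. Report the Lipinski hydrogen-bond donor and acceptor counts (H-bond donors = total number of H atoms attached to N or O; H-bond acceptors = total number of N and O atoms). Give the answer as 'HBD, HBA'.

0, 1

Donors: find every N or O and count the H atoms it carries.
  atom 2 (O): bond orders sum to 2 → 0 H
Lipinski HBD = 0.
Acceptors: N atoms = 0, O atoms = 1 → HBA = 1.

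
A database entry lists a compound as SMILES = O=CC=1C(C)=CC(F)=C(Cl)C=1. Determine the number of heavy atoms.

Every atom symbol written in the SMILES (organic subset) is one heavy atom; implicit H are not written.
Heavy atoms by element → C:8, Cl:1, F:1, O:1.
Total: 11.

11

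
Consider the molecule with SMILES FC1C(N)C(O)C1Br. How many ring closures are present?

In SMILES, each pair of matching ring-closure digits denotes one ring-closing bond; the number of such bonds equals the number of independent rings.
Ring-closure bonds here: 1.

1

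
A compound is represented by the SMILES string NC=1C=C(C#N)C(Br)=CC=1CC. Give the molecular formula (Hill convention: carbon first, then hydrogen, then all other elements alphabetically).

C9H9BrN2

Walk through each heavy atom and fill implicit hydrogens from standard valence (C 4, N 3, O 2, S 2, halogen 1):
  atom 1: N, bond orders sum to 1 (valence 3) → 2 H
  atom 2: C, bond orders sum to 4 (valence 4) → 0 H
  atom 3: C, bond orders sum to 3 (valence 4) → 1 H
  atom 4: C, bond orders sum to 4 (valence 4) → 0 H
  atom 5: C, bond orders sum to 4 (valence 4) → 0 H
  atom 6: N, bond orders sum to 3 (valence 3) → 0 H
  atom 7: C, bond orders sum to 4 (valence 4) → 0 H
  atom 8: Br (halogen, monovalent) → 0 H
  atom 9: C, bond orders sum to 3 (valence 4) → 1 H
  atom 10: C, bond orders sum to 4 (valence 4) → 0 H
  atom 11: C, bond orders sum to 2 (valence 4) → 2 H
  atom 12: C, bond orders sum to 1 (valence 4) → 3 H
Totals → C:9, H:9, Br:1, N:2.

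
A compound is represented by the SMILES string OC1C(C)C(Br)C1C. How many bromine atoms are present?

1

Scan the SMILES for Br atoms (remember two-letter symbols like Cl and Br are single atoms).
Bromine count: 1.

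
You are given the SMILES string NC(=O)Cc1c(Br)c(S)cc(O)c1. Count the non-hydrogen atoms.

13

Every atom symbol written in the SMILES (organic subset) is one heavy atom; implicit H are not written.
Heavy atoms by element → Br:1, C:8, N:1, O:2, S:1.
Total: 13.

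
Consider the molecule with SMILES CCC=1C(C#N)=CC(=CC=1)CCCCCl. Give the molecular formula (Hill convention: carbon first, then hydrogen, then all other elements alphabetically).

C13H16ClN

Walk through each heavy atom and fill implicit hydrogens from standard valence (C 4, N 3, O 2, S 2, halogen 1):
  atom 1: C, bond orders sum to 1 (valence 4) → 3 H
  atom 2: C, bond orders sum to 2 (valence 4) → 2 H
  atom 3: C, bond orders sum to 4 (valence 4) → 0 H
  atom 4: C, bond orders sum to 4 (valence 4) → 0 H
  atom 5: C, bond orders sum to 4 (valence 4) → 0 H
  atom 6: N, bond orders sum to 3 (valence 3) → 0 H
  atom 7: C, bond orders sum to 3 (valence 4) → 1 H
  atom 8: C, bond orders sum to 4 (valence 4) → 0 H
  atom 9: C, bond orders sum to 3 (valence 4) → 1 H
  atom 10: C, bond orders sum to 3 (valence 4) → 1 H
  atom 11: C, bond orders sum to 2 (valence 4) → 2 H
  atom 12: C, bond orders sum to 2 (valence 4) → 2 H
  atom 13: C, bond orders sum to 2 (valence 4) → 2 H
  atom 14: C, bond orders sum to 2 (valence 4) → 2 H
  atom 15: Cl (halogen, monovalent) → 0 H
Totals → C:13, H:16, Cl:1, N:1.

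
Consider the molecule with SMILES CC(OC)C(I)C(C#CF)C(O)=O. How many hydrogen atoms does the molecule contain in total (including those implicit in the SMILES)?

10

Walk through each heavy atom and fill implicit hydrogens from standard valence (C 4, N 3, O 2, S 2, halogen 1):
  atom 1: C, bond orders sum to 1 (valence 4) → 3 H
  atom 2: C, bond orders sum to 3 (valence 4) → 1 H
  atom 3: O, bond orders sum to 2 (valence 2) → 0 H
  atom 4: C, bond orders sum to 1 (valence 4) → 3 H
  atom 5: C, bond orders sum to 3 (valence 4) → 1 H
  atom 6: I (halogen, monovalent) → 0 H
  atom 7: C, bond orders sum to 3 (valence 4) → 1 H
  atom 8: C, bond orders sum to 4 (valence 4) → 0 H
  atom 9: C, bond orders sum to 4 (valence 4) → 0 H
  atom 10: F (halogen, monovalent) → 0 H
  atom 11: C, bond orders sum to 4 (valence 4) → 0 H
  atom 12: O, bond orders sum to 1 (valence 2) → 1 H
  atom 13: O, bond orders sum to 2 (valence 2) → 0 H
Total hydrogens: 10.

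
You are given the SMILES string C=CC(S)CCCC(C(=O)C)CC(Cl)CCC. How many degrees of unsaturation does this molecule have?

Molecular formula: C14H25ClOS.
DoU = (2C + 2 + N − H − X) / 2, where X is the halogen count and O/S are ignored.
    = (2·14 + 2 + 0 − 25 − 1) / 2 = 4 / 2 = 2.

2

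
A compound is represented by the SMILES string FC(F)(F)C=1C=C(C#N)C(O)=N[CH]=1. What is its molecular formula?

Walk through each heavy atom and fill implicit hydrogens from standard valence (C 4, N 3, O 2, S 2, halogen 1):
  atom 1: F (halogen, monovalent) → 0 H
  atom 2: C, bond orders sum to 4 (valence 4) → 0 H
  atom 3: F (halogen, monovalent) → 0 H
  atom 4: F (halogen, monovalent) → 0 H
  atom 5: C, bond orders sum to 4 (valence 4) → 0 H
  atom 6: C, bond orders sum to 3 (valence 4) → 1 H
  atom 7: C, bond orders sum to 4 (valence 4) → 0 H
  atom 8: C, bond orders sum to 4 (valence 4) → 0 H
  atom 9: N, bond orders sum to 3 (valence 3) → 0 H
  atom 10: C, bond orders sum to 4 (valence 4) → 0 H
  atom 11: O, bond orders sum to 1 (valence 2) → 1 H
  atom 12: N, bond orders sum to 3 (valence 3) → 0 H
  atom 13: C with explicit H count 1
Totals → C:7, H:3, F:3, N:2, O:1.
In Hill order: C7H3F3N2O.

C7H3F3N2O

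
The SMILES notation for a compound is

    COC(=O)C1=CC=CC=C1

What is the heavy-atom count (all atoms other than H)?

10

Every atom symbol written in the SMILES (organic subset) is one heavy atom; implicit H are not written.
Heavy atoms by element → C:8, O:2.
Total: 10.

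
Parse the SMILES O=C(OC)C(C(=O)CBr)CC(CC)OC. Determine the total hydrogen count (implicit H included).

17

Walk through each heavy atom and fill implicit hydrogens from standard valence (C 4, N 3, O 2, S 2, halogen 1):
  atom 1: O, bond orders sum to 2 (valence 2) → 0 H
  atom 2: C, bond orders sum to 4 (valence 4) → 0 H
  atom 3: O, bond orders sum to 2 (valence 2) → 0 H
  atom 4: C, bond orders sum to 1 (valence 4) → 3 H
  atom 5: C, bond orders sum to 3 (valence 4) → 1 H
  atom 6: C, bond orders sum to 4 (valence 4) → 0 H
  atom 7: O, bond orders sum to 2 (valence 2) → 0 H
  atom 8: C, bond orders sum to 2 (valence 4) → 2 H
  atom 9: Br (halogen, monovalent) → 0 H
  atom 10: C, bond orders sum to 2 (valence 4) → 2 H
  atom 11: C, bond orders sum to 3 (valence 4) → 1 H
  atom 12: C, bond orders sum to 2 (valence 4) → 2 H
  atom 13: C, bond orders sum to 1 (valence 4) → 3 H
  atom 14: O, bond orders sum to 2 (valence 2) → 0 H
  atom 15: C, bond orders sum to 1 (valence 4) → 3 H
Total hydrogens: 17.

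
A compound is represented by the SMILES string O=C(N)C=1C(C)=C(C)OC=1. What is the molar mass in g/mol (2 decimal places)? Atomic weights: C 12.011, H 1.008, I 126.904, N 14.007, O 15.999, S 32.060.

139.15 g/mol

First, the molecular formula is C7H9NO2 (counting implicit H from valence).
  C: 7 × 12.011 = 84.077
  H: 9 × 1.008 = 9.072
  N: 1 × 14.007 = 14.007
  O: 2 × 15.999 = 31.998
Sum: 7×12.011 + 9×1.008 + 1×14.007 + 2×15.999 = 139.154 → 139.15 g/mol.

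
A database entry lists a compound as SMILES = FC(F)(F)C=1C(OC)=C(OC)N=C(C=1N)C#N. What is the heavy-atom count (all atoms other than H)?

17

Every atom symbol written in the SMILES (organic subset) is one heavy atom; implicit H are not written.
Heavy atoms by element → C:9, F:3, N:3, O:2.
Total: 17.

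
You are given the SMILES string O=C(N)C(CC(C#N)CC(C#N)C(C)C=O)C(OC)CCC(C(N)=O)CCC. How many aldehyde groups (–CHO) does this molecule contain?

The aldehyde motif appears at heavy-atom position 15 in the SMILES.
Other groups present: 2 amide, 1 ether, 2 nitrile.
Aldehyde count: 1.

1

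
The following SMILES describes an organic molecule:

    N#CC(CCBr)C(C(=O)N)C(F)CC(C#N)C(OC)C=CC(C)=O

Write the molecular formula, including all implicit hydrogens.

C16H21BrFN3O3

Walk through each heavy atom and fill implicit hydrogens from standard valence (C 4, N 3, O 2, S 2, halogen 1):
  atom 1: N, bond orders sum to 3 (valence 3) → 0 H
  atom 2: C, bond orders sum to 4 (valence 4) → 0 H
  atom 3: C, bond orders sum to 3 (valence 4) → 1 H
  atom 4: C, bond orders sum to 2 (valence 4) → 2 H
  atom 5: C, bond orders sum to 2 (valence 4) → 2 H
  atom 6: Br (halogen, monovalent) → 0 H
  atom 7: C, bond orders sum to 3 (valence 4) → 1 H
  atom 8: C, bond orders sum to 4 (valence 4) → 0 H
  atom 9: O, bond orders sum to 2 (valence 2) → 0 H
  atom 10: N, bond orders sum to 1 (valence 3) → 2 H
  atom 11: C, bond orders sum to 3 (valence 4) → 1 H
  atom 12: F (halogen, monovalent) → 0 H
  atom 13: C, bond orders sum to 2 (valence 4) → 2 H
  atom 14: C, bond orders sum to 3 (valence 4) → 1 H
  atom 15: C, bond orders sum to 4 (valence 4) → 0 H
  atom 16: N, bond orders sum to 3 (valence 3) → 0 H
  atom 17: C, bond orders sum to 3 (valence 4) → 1 H
  atom 18: O, bond orders sum to 2 (valence 2) → 0 H
  atom 19: C, bond orders sum to 1 (valence 4) → 3 H
  atom 20: C, bond orders sum to 3 (valence 4) → 1 H
  atom 21: C, bond orders sum to 3 (valence 4) → 1 H
  atom 22: C, bond orders sum to 4 (valence 4) → 0 H
  atom 23: C, bond orders sum to 1 (valence 4) → 3 H
  atom 24: O, bond orders sum to 2 (valence 2) → 0 H
Totals → C:16, H:21, Br:1, F:1, N:3, O:3.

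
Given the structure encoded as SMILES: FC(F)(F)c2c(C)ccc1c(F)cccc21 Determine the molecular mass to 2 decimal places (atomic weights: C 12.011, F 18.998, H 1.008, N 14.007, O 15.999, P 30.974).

First, the molecular formula is C12H8F4 (counting implicit H from valence).
  C: 12 × 12.011 = 144.132
  F: 4 × 18.998 = 75.992
  H: 8 × 1.008 = 8.064
Sum: 12×12.011 + 4×18.998 + 8×1.008 = 228.188 → 228.19 g/mol.

228.19 g/mol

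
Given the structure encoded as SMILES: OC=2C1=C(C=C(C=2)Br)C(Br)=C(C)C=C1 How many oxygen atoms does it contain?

Scan the SMILES for O atoms (remember two-letter symbols like Cl and Br are single atoms).
Oxygen count: 1.

1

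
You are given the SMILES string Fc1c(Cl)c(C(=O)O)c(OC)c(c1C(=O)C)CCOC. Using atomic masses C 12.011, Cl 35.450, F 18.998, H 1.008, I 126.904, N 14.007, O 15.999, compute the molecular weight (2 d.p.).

304.70 g/mol

First, the molecular formula is C13H14ClFO5 (counting implicit H from valence).
  C: 13 × 12.011 = 156.143
  Cl: 1 × 35.450 = 35.450
  F: 1 × 18.998 = 18.998
  H: 14 × 1.008 = 14.112
  O: 5 × 15.999 = 79.995
Sum: 13×12.011 + 1×35.450 + 1×18.998 + 14×1.008 + 5×15.999 = 304.698 → 304.70 g/mol.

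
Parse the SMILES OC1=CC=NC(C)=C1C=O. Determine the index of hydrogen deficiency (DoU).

Degree of unsaturation = (number of rings) + (number of π bonds).
Ring closures in the SMILES: 1.
π bonds: 4 double bonds (each 1 DoU) → 4 DoU from unsaturation.
Total DoU = 1 + 4 = 5.

5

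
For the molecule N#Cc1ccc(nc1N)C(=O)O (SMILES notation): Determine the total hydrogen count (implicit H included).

5

Walk through each heavy atom and fill implicit hydrogens from standard valence (C 4, N 3, O 2, S 2, halogen 1); for lowercase aromatic atoms, an aromatic c carries 1 H when it has two neighbours and 0 H with three, and aromatic n carries 0 H:
  atom 1: N, bond orders sum to 3 (valence 3) → 0 H
  atom 2: C, bond orders sum to 4 (valence 4) → 0 H
  atom 3: aromatic c, 3 neighbours → 0 H
  atom 4: aromatic c, 2 neighbours → 1 H
  atom 5: aromatic c, 2 neighbours → 1 H
  atom 6: aromatic c, 3 neighbours → 0 H
  atom 7: aromatic n, 2 neighbours → 0 H
  atom 8: aromatic c, 3 neighbours → 0 H
  atom 9: N, bond orders sum to 1 (valence 3) → 2 H
  atom 10: C, bond orders sum to 4 (valence 4) → 0 H
  atom 11: O, bond orders sum to 2 (valence 2) → 0 H
  atom 12: O, bond orders sum to 1 (valence 2) → 1 H
Total hydrogens: 5.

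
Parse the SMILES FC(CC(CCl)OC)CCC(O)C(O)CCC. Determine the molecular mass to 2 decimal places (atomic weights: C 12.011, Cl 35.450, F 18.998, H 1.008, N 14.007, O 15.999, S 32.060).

First, the molecular formula is C12H24ClFO3 (counting implicit H from valence).
  C: 12 × 12.011 = 144.132
  Cl: 1 × 35.450 = 35.450
  F: 1 × 18.998 = 18.998
  H: 24 × 1.008 = 24.192
  O: 3 × 15.999 = 47.997
Sum: 12×12.011 + 1×35.450 + 1×18.998 + 24×1.008 + 3×15.999 = 270.769 → 270.77 g/mol.

270.77 g/mol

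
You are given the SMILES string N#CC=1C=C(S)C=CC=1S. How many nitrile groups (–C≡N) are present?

1

The nitrile motif appears at heavy-atom position 2 in the SMILES.
Other groups present: 2 thiol.
Nitrile count: 1.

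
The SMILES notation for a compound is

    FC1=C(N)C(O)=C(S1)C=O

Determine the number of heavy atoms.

Every atom symbol written in the SMILES (organic subset) is one heavy atom; implicit H are not written.
Heavy atoms by element → C:5, F:1, N:1, O:2, S:1.
Total: 10.

10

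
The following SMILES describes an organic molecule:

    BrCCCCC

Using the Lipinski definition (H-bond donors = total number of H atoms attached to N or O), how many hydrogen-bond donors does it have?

0

Donors: find every N or O and count the H atoms it carries.
  (no N or O atoms present)
Lipinski HBD = 0.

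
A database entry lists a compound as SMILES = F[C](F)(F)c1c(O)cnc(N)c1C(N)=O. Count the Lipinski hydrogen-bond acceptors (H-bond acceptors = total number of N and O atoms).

N atoms: 3; O atoms: 2.
Lipinski HBA = 3 + 2 = 5.

5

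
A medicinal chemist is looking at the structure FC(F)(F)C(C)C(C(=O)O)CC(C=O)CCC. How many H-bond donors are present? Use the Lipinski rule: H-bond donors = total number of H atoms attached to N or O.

Donors: find every N or O and count the H atoms it carries.
  atom 9 (O): bond orders sum to 2 → 0 H
  atom 10 (O): bond orders sum to 1 → 1 H
  atom 14 (O): bond orders sum to 2 → 0 H
Lipinski HBD = 1.

1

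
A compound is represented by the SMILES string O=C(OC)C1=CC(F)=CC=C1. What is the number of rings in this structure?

1

In SMILES, each pair of matching ring-closure digits denotes one ring-closing bond; the number of such bonds equals the number of independent rings.
Ring-closure bonds here: 1.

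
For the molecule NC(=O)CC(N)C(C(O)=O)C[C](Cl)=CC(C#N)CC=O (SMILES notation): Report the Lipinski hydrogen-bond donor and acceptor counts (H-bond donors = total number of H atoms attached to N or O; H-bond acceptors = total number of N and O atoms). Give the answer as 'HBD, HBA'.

Donors: find every N or O and count the H atoms it carries.
  atom 1 (N): bond orders sum to 1 → 2 H
  atom 3 (O): bond orders sum to 2 → 0 H
  atom 6 (N): bond orders sum to 1 → 2 H
  atom 9 (O): bond orders sum to 1 → 1 H
  atom 10 (O): bond orders sum to 2 → 0 H
  atom 17 (N): bond orders sum to 3 → 0 H
  atom 20 (O): bond orders sum to 2 → 0 H
Lipinski HBD = 5.
Acceptors: N atoms = 3, O atoms = 4 → HBA = 7.

5, 7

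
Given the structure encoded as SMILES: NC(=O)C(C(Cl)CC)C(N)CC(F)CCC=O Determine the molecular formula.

Walk through each heavy atom and fill implicit hydrogens from standard valence (C 4, N 3, O 2, S 2, halogen 1):
  atom 1: N, bond orders sum to 1 (valence 3) → 2 H
  atom 2: C, bond orders sum to 4 (valence 4) → 0 H
  atom 3: O, bond orders sum to 2 (valence 2) → 0 H
  atom 4: C, bond orders sum to 3 (valence 4) → 1 H
  atom 5: C, bond orders sum to 3 (valence 4) → 1 H
  atom 6: Cl (halogen, monovalent) → 0 H
  atom 7: C, bond orders sum to 2 (valence 4) → 2 H
  atom 8: C, bond orders sum to 1 (valence 4) → 3 H
  atom 9: C, bond orders sum to 3 (valence 4) → 1 H
  atom 10: N, bond orders sum to 1 (valence 3) → 2 H
  atom 11: C, bond orders sum to 2 (valence 4) → 2 H
  atom 12: C, bond orders sum to 3 (valence 4) → 1 H
  atom 13: F (halogen, monovalent) → 0 H
  atom 14: C, bond orders sum to 2 (valence 4) → 2 H
  atom 15: C, bond orders sum to 2 (valence 4) → 2 H
  atom 16: C, bond orders sum to 3 (valence 4) → 1 H
  atom 17: O, bond orders sum to 2 (valence 2) → 0 H
Totals → C:11, H:20, Cl:1, F:1, N:2, O:2.
In Hill order: C11H20ClFN2O2.

C11H20ClFN2O2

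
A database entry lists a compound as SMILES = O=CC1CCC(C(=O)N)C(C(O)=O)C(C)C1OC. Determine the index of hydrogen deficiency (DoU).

4

Molecular formula: C12H19NO5.
DoU = (2C + 2 + N − H − X) / 2, where X is the halogen count and O/S are ignored.
    = (2·12 + 2 + 1 − 19 − 0) / 2 = 8 / 2 = 4.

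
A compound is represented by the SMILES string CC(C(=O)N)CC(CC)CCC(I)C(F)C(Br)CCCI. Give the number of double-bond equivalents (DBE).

Molecular formula: C15H27BrFI2NO.
DoU = (2C + 2 + N − H − X) / 2, where X is the halogen count and O/S are ignored.
    = (2·15 + 2 + 1 − 27 − 4) / 2 = 2 / 2 = 1.

1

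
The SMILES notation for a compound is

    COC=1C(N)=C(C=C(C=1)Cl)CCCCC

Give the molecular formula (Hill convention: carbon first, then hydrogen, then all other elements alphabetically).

C12H18ClNO

Walk through each heavy atom and fill implicit hydrogens from standard valence (C 4, N 3, O 2, S 2, halogen 1):
  atom 1: C, bond orders sum to 1 (valence 4) → 3 H
  atom 2: O, bond orders sum to 2 (valence 2) → 0 H
  atom 3: C, bond orders sum to 4 (valence 4) → 0 H
  atom 4: C, bond orders sum to 4 (valence 4) → 0 H
  atom 5: N, bond orders sum to 1 (valence 3) → 2 H
  atom 6: C, bond orders sum to 4 (valence 4) → 0 H
  atom 7: C, bond orders sum to 3 (valence 4) → 1 H
  atom 8: C, bond orders sum to 4 (valence 4) → 0 H
  atom 9: C, bond orders sum to 3 (valence 4) → 1 H
  atom 10: Cl (halogen, monovalent) → 0 H
  atom 11: C, bond orders sum to 2 (valence 4) → 2 H
  atom 12: C, bond orders sum to 2 (valence 4) → 2 H
  atom 13: C, bond orders sum to 2 (valence 4) → 2 H
  atom 14: C, bond orders sum to 2 (valence 4) → 2 H
  atom 15: C, bond orders sum to 1 (valence 4) → 3 H
Totals → C:12, H:18, Cl:1, N:1, O:1.
In Hill order: C12H18ClNO.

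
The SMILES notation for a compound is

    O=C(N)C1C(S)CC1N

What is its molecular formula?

Walk through each heavy atom and fill implicit hydrogens from standard valence (C 4, N 3, O 2, S 2, halogen 1):
  atom 1: O, bond orders sum to 2 (valence 2) → 0 H
  atom 2: C, bond orders sum to 4 (valence 4) → 0 H
  atom 3: N, bond orders sum to 1 (valence 3) → 2 H
  atom 4: C, bond orders sum to 3 (valence 4) → 1 H
  atom 5: C, bond orders sum to 3 (valence 4) → 1 H
  atom 6: S, bond orders sum to 1 (valence 2) → 1 H
  atom 7: C, bond orders sum to 2 (valence 4) → 2 H
  atom 8: C, bond orders sum to 3 (valence 4) → 1 H
  atom 9: N, bond orders sum to 1 (valence 3) → 2 H
Totals → C:5, H:10, N:2, O:1, S:1.

C5H10N2OS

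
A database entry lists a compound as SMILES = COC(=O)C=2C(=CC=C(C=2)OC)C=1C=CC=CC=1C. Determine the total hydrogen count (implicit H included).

16

Walk through each heavy atom and fill implicit hydrogens from standard valence (C 4, N 3, O 2, S 2, halogen 1):
  atom 1: C, bond orders sum to 1 (valence 4) → 3 H
  atom 2: O, bond orders sum to 2 (valence 2) → 0 H
  atom 3: C, bond orders sum to 4 (valence 4) → 0 H
  atom 4: O, bond orders sum to 2 (valence 2) → 0 H
  atom 5: C, bond orders sum to 4 (valence 4) → 0 H
  atom 6: C, bond orders sum to 4 (valence 4) → 0 H
  atom 7: C, bond orders sum to 3 (valence 4) → 1 H
  atom 8: C, bond orders sum to 3 (valence 4) → 1 H
  atom 9: C, bond orders sum to 4 (valence 4) → 0 H
  atom 10: C, bond orders sum to 3 (valence 4) → 1 H
  atom 11: O, bond orders sum to 2 (valence 2) → 0 H
  atom 12: C, bond orders sum to 1 (valence 4) → 3 H
  atom 13: C, bond orders sum to 4 (valence 4) → 0 H
  atom 14: C, bond orders sum to 3 (valence 4) → 1 H
  atom 15: C, bond orders sum to 3 (valence 4) → 1 H
  atom 16: C, bond orders sum to 3 (valence 4) → 1 H
  atom 17: C, bond orders sum to 3 (valence 4) → 1 H
  atom 18: C, bond orders sum to 4 (valence 4) → 0 H
  atom 19: C, bond orders sum to 1 (valence 4) → 3 H
Total hydrogens: 16.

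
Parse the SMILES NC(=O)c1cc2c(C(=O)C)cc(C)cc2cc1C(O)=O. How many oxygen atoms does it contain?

Scan the SMILES for O atoms (remember two-letter symbols like Cl and Br are single atoms).
Oxygen count: 4.

4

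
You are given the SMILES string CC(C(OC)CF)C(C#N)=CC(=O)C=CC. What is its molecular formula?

Walk through each heavy atom and fill implicit hydrogens from standard valence (C 4, N 3, O 2, S 2, halogen 1):
  atom 1: C, bond orders sum to 1 (valence 4) → 3 H
  atom 2: C, bond orders sum to 3 (valence 4) → 1 H
  atom 3: C, bond orders sum to 3 (valence 4) → 1 H
  atom 4: O, bond orders sum to 2 (valence 2) → 0 H
  atom 5: C, bond orders sum to 1 (valence 4) → 3 H
  atom 6: C, bond orders sum to 2 (valence 4) → 2 H
  atom 7: F (halogen, monovalent) → 0 H
  atom 8: C, bond orders sum to 4 (valence 4) → 0 H
  atom 9: C, bond orders sum to 4 (valence 4) → 0 H
  atom 10: N, bond orders sum to 3 (valence 3) → 0 H
  atom 11: C, bond orders sum to 3 (valence 4) → 1 H
  atom 12: C, bond orders sum to 4 (valence 4) → 0 H
  atom 13: O, bond orders sum to 2 (valence 2) → 0 H
  atom 14: C, bond orders sum to 3 (valence 4) → 1 H
  atom 15: C, bond orders sum to 3 (valence 4) → 1 H
  atom 16: C, bond orders sum to 1 (valence 4) → 3 H
Totals → C:12, H:16, F:1, N:1, O:2.

C12H16FNO2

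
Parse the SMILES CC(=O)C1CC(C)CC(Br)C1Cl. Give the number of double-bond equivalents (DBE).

Molecular formula: C9H14BrClO.
DoU = (2C + 2 + N − H − X) / 2, where X is the halogen count and O/S are ignored.
    = (2·9 + 2 + 0 − 14 − 2) / 2 = 4 / 2 = 2.

2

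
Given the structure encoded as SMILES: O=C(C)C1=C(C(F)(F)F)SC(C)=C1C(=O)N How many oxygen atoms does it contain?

Scan the SMILES for O atoms (remember two-letter symbols like Cl and Br are single atoms).
Oxygen count: 2.

2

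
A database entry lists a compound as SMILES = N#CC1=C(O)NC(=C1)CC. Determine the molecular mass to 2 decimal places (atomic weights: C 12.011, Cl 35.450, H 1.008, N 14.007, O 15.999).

First, the molecular formula is C7H8N2O (counting implicit H from valence).
  C: 7 × 12.011 = 84.077
  H: 8 × 1.008 = 8.064
  N: 2 × 14.007 = 28.014
  O: 1 × 15.999 = 15.999
Sum: 7×12.011 + 8×1.008 + 2×14.007 + 1×15.999 = 136.154 → 136.15 g/mol.

136.15 g/mol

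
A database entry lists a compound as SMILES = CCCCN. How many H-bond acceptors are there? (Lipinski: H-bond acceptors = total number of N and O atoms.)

1

N atoms: 1; O atoms: 0.
Lipinski HBA = 1 + 0 = 1.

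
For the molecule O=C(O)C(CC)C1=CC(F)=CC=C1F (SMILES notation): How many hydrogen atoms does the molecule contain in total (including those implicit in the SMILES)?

Walk through each heavy atom and fill implicit hydrogens from standard valence (C 4, N 3, O 2, S 2, halogen 1):
  atom 1: O, bond orders sum to 2 (valence 2) → 0 H
  atom 2: C, bond orders sum to 4 (valence 4) → 0 H
  atom 3: O, bond orders sum to 1 (valence 2) → 1 H
  atom 4: C, bond orders sum to 3 (valence 4) → 1 H
  atom 5: C, bond orders sum to 2 (valence 4) → 2 H
  atom 6: C, bond orders sum to 1 (valence 4) → 3 H
  atom 7: C, bond orders sum to 4 (valence 4) → 0 H
  atom 8: C, bond orders sum to 3 (valence 4) → 1 H
  atom 9: C, bond orders sum to 4 (valence 4) → 0 H
  atom 10: F (halogen, monovalent) → 0 H
  atom 11: C, bond orders sum to 3 (valence 4) → 1 H
  atom 12: C, bond orders sum to 3 (valence 4) → 1 H
  atom 13: C, bond orders sum to 4 (valence 4) → 0 H
  atom 14: F (halogen, monovalent) → 0 H
Total hydrogens: 10.

10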